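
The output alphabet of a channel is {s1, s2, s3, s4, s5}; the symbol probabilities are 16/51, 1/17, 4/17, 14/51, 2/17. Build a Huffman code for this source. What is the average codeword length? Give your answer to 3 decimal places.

2.176 bits/symbol

Repeatedly combine the two least-probable nodes; the expected code length is the sum of the merged weights.
merge 1/17 + 2/17 → 3/17
merge 3/17 + 4/17 → 7/17
merge 14/51 + 16/51 → 10/17
merge 7/17 + 10/17 → 1
L = 3/17 + 7/17 + 10/17 + 1 = 37/17 ≈ 2.176 bits/symbol.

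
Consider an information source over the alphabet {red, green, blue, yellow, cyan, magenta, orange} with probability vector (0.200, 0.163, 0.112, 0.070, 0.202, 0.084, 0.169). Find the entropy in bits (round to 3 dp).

H = −Σ pᵢ log₂ pᵢ.
−0.200·log₂(0.200) = 0.4644
−0.163·log₂(0.163) = 0.4266
−0.112·log₂(0.112) = 0.3537
−0.070·log₂(0.070) = 0.2686
−0.202·log₂(0.202) = 0.4661
−0.084·log₂(0.084) = 0.3002
−0.169·log₂(0.169) = 0.4335
Sum ≈ 2.7130 → 2.713 bits.

2.713 bits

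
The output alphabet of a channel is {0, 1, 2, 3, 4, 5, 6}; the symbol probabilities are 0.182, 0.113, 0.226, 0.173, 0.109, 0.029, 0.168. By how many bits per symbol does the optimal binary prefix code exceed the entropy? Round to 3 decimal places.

Entropy H = −Σ p log₂ p ≈ 2.6546 bits.
Huffman merges: 29/1000+109/1000→69/500; 113/1000+69/500→251/1000; 21/125+173/1000→341/1000; 91/500+113/500→51/125; 251/1000+341/1000→74/125; 51/125+74/125→1. L = 273/100 ≈ 2.7300.
L − H = 2.7300 − 2.6546 = 0.075 bits.

0.075 bits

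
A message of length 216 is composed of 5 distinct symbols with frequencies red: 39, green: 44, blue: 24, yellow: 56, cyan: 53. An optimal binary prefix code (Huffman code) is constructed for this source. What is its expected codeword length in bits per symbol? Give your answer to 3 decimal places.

Probabilities are the counts divided by 216.
Repeatedly combine the two least-probable nodes; the expected code length is the sum of the merged weights.
merge 1/9 + 13/72 → 7/24
merge 11/54 + 53/216 → 97/216
merge 7/27 + 7/24 → 119/216
merge 97/216 + 119/216 → 1
L = 7/24 + 97/216 + 119/216 + 1 = 55/24 ≈ 2.292 bits/symbol.

2.292 bits/symbol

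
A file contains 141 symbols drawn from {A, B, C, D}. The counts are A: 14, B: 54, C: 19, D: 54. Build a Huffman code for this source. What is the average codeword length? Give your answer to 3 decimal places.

Probabilities are the counts divided by 141.
Repeatedly combine the two least-probable nodes; the expected code length is the sum of the merged weights.
merge 14/141 + 19/141 → 11/47
merge 11/47 + 18/47 → 29/47
merge 18/47 + 29/47 → 1
L = 11/47 + 29/47 + 1 = 87/47 ≈ 1.851 bits/symbol.

1.851 bits/symbol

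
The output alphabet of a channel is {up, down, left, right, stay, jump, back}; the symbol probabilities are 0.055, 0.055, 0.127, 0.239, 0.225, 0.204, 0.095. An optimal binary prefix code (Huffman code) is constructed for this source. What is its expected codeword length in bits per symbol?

2.646 bits/symbol

Repeatedly combine the two least-probable nodes; the expected code length is the sum of the merged weights.
merge 11/200 + 11/200 → 11/100
merge 19/200 + 11/100 → 41/200
merge 127/1000 + 51/250 → 331/1000
merge 41/200 + 9/40 → 43/100
merge 239/1000 + 331/1000 → 57/100
merge 43/100 + 57/100 → 1
L = 11/100 + 41/200 + 331/1000 + 43/100 + 57/100 + 1 = 1323/500 = 2.646 bits/symbol.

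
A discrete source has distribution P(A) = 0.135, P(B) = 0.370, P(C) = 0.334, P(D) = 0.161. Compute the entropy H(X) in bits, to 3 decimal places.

1.873 bits

H = −Σ pᵢ log₂ pᵢ.
−0.135·log₂(0.135) = 0.3900
−0.370·log₂(0.370) = 0.5307
−0.334·log₂(0.334) = 0.5284
−0.161·log₂(0.161) = 0.4242
Sum ≈ 1.8734 → 1.873 bits.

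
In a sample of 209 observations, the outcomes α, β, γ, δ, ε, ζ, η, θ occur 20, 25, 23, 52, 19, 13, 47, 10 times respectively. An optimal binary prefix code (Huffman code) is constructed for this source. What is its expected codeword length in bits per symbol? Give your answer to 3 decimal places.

Probabilities are the counts divided by 209.
Repeatedly combine the two least-probable nodes; the expected code length is the sum of the merged weights.
merge 10/209 + 13/209 → 23/209
merge 1/11 + 20/209 → 39/209
merge 23/209 + 23/209 → 46/209
merge 25/209 + 39/209 → 64/209
merge 46/209 + 47/209 → 93/209
merge 52/209 + 64/209 → 116/209
merge 93/209 + 116/209 → 1
L = 23/209 + 39/209 + 46/209 + 64/209 + 93/209 + 116/209 + 1 = 590/209 ≈ 2.823 bits/symbol.

2.823 bits/symbol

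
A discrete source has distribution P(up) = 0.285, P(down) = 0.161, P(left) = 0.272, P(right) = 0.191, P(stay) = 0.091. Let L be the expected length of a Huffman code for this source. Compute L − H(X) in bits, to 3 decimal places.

Entropy H = −Σ p log₂ p ≈ 2.2221 bits.
Huffman merges: 91/1000+161/1000→63/250; 191/1000+63/250→443/1000; 34/125+57/200→557/1000; 443/1000+557/1000→1. L = 563/250 ≈ 2.2520.
L − H = 2.2520 − 2.2221 = 0.030 bits.

0.030 bits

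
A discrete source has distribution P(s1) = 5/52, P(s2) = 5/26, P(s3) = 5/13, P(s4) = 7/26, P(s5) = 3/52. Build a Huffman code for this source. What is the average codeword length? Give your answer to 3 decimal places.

Repeatedly combine the two least-probable nodes; the expected code length is the sum of the merged weights.
merge 3/52 + 5/52 → 2/13
merge 2/13 + 5/26 → 9/26
merge 7/26 + 9/26 → 8/13
merge 5/13 + 8/13 → 1
L = 2/13 + 9/26 + 8/13 + 1 = 55/26 ≈ 2.115 bits/symbol.

2.115 bits/symbol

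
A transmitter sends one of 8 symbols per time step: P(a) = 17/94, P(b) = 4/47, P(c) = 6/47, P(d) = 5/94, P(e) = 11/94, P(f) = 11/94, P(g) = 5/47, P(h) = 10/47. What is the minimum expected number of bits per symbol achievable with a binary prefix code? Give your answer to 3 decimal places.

2.926 bits/symbol

Repeatedly combine the two least-probable nodes; the expected code length is the sum of the merged weights.
merge 5/94 + 4/47 → 13/94
merge 5/47 + 11/94 → 21/94
merge 11/94 + 6/47 → 23/94
merge 13/94 + 17/94 → 15/47
merge 10/47 + 21/94 → 41/94
merge 23/94 + 15/47 → 53/94
merge 41/94 + 53/94 → 1
L = 13/94 + 21/94 + 23/94 + 15/47 + 41/94 + 53/94 + 1 = 275/94 ≈ 2.926 bits/symbol.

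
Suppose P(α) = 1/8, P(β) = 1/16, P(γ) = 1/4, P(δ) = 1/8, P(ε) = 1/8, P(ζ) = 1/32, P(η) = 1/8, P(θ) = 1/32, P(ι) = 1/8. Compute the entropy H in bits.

Each probability is a power of 1/2, so log₂(1/p) is an integer.
H = Σ p·log₂(1/p) = 1/8·3 + 1/16·4 + 1/4·2 + 1/8·3 + 1/8·3 + 1/32·5 + 1/8·3 + 1/32·5 + 1/8·3 = 2.9375 bits.

2.9375 bits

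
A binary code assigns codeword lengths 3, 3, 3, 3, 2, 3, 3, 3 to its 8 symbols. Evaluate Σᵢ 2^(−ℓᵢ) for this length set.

With common denominator 2^3 = 8: Σ 2^(−ℓᵢ) = 1/8 + 1/8 + 1/8 + 1/8 + 2/8 + 1/8 + 1/8 + 1/8 = 9/8 = 1.125.

1.125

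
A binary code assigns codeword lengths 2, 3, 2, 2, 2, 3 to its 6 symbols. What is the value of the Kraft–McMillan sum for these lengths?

1.25

With common denominator 2^3 = 8: Σ 2^(−ℓᵢ) = 2/8 + 1/8 + 2/8 + 2/8 + 2/8 + 1/8 = 10/8 = 1.25.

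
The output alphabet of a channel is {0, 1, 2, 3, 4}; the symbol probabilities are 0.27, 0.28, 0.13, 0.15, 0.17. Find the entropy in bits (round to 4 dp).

2.2520 bits

H = −Σ pᵢ log₂ pᵢ.
−0.27·log₂(0.27) = 0.5100
−0.28·log₂(0.28) = 0.5142
−0.13·log₂(0.13) = 0.3826
−0.15·log₂(0.15) = 0.4105
−0.17·log₂(0.17) = 0.4346
Sum ≈ 2.2520 → 2.2520 bits.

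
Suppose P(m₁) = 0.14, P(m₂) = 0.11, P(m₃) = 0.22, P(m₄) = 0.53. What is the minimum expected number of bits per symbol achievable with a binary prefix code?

Repeatedly combine the two least-probable nodes; the expected code length is the sum of the merged weights.
merge 11/100 + 7/50 → 1/4
merge 11/50 + 1/4 → 47/100
merge 47/100 + 53/100 → 1
L = 1/4 + 47/100 + 1 = 43/25 = 1.72 bits/symbol.

1.72 bits/symbol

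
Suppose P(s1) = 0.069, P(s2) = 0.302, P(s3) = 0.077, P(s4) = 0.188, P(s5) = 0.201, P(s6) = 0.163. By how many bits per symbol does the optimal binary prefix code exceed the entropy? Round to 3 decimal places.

0.037 bits

Entropy H = −Σ p log₂ p ≈ 2.4178 bits.
Huffman merges: 69/1000+77/1000→73/500; 73/500+163/1000→309/1000; 47/250+201/1000→389/1000; 151/500+309/1000→611/1000; 389/1000+611/1000→1. L = 491/200 ≈ 2.4550.
L − H = 2.4550 − 2.4178 = 0.037 bits.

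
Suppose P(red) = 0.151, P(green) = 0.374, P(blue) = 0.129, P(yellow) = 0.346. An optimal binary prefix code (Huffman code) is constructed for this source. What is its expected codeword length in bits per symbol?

1.906 bits/symbol

Repeatedly combine the two least-probable nodes; the expected code length is the sum of the merged weights.
merge 129/1000 + 151/1000 → 7/25
merge 7/25 + 173/500 → 313/500
merge 187/500 + 313/500 → 1
L = 7/25 + 313/500 + 1 = 953/500 = 1.906 bits/symbol.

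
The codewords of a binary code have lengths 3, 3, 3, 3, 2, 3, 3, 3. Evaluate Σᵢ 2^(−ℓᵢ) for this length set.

With common denominator 2^3 = 8: Σ 2^(−ℓᵢ) = 1/8 + 1/8 + 1/8 + 1/8 + 2/8 + 1/8 + 1/8 + 1/8 = 9/8 = 1.125.

1.125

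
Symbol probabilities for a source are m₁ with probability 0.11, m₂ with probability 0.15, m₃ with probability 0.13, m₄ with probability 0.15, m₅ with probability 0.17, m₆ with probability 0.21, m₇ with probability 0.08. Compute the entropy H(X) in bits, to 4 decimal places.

2.7529 bits

H = −Σ pᵢ log₂ pᵢ.
−0.11·log₂(0.11) = 0.3503
−0.15·log₂(0.15) = 0.4105
−0.13·log₂(0.13) = 0.3826
−0.15·log₂(0.15) = 0.4105
−0.17·log₂(0.17) = 0.4346
−0.21·log₂(0.21) = 0.4728
−0.08·log₂(0.08) = 0.2915
Sum ≈ 2.7529 → 2.7529 bits.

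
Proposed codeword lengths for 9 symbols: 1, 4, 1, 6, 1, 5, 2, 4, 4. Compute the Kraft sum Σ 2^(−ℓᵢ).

With common denominator 2^6 = 64: Σ 2^(−ℓᵢ) = 32/64 + 4/64 + 32/64 + 1/64 + 32/64 + 2/64 + 16/64 + 4/64 + 4/64 = 127/64 = 1.984375.

1.984375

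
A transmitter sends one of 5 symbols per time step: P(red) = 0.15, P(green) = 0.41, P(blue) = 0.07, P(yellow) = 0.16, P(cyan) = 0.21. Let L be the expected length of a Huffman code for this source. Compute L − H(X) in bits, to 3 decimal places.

Entropy H = −Σ p log₂ p ≈ 2.1023 bits.
Huffman merges: 7/100+3/20→11/50; 4/25+21/100→37/100; 11/50+37/100→59/100; 41/100+59/100→1. L = 109/50 ≈ 2.1800.
L − H = 2.1800 − 2.1023 = 0.078 bits.

0.078 bits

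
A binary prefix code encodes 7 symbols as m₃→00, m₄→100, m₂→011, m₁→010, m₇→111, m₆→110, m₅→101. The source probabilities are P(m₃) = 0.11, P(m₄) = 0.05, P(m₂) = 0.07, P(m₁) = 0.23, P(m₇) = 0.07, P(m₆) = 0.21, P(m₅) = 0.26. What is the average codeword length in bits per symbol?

L̄ = Σ pᵢ·ℓᵢ = 0.11·2 + 0.05·3 + 0.07·3 + 0.23·3 + 0.07·3 + 0.21·3 + 0.26·3 = 2.89 bits/symbol.

2.89 bits/symbol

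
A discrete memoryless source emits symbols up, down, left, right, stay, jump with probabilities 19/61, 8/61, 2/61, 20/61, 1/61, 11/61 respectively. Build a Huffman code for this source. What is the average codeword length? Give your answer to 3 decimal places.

Repeatedly combine the two least-probable nodes; the expected code length is the sum of the merged weights.
merge 1/61 + 2/61 → 3/61
merge 3/61 + 8/61 → 11/61
merge 11/61 + 11/61 → 22/61
merge 19/61 + 20/61 → 39/61
merge 22/61 + 39/61 → 1
L = 3/61 + 11/61 + 22/61 + 39/61 + 1 = 136/61 ≈ 2.230 bits/symbol.

2.230 bits/symbol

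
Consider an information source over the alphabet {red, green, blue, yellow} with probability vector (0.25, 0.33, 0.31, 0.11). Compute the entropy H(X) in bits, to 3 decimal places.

1.902 bits

H = −Σ pᵢ log₂ pᵢ.
−0.25·log₂(0.25) = 0.5000
−0.33·log₂(0.33) = 0.5278
−0.31·log₂(0.31) = 0.5238
−0.11·log₂(0.11) = 0.3503
Sum ≈ 1.9019 → 1.902 bits.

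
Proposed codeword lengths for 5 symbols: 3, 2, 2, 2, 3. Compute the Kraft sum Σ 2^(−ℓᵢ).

With common denominator 2^3 = 8: Σ 2^(−ℓᵢ) = 1/8 + 2/8 + 2/8 + 2/8 + 1/8 = 8/8 = 1.

1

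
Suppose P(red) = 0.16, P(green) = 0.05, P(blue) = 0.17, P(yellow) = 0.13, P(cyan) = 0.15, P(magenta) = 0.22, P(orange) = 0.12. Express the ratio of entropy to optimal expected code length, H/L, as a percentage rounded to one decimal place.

Entropy H = −Σ p log₂ p ≈ 2.7145 bits.
Huffman merges: 1/20+3/25→17/100; 13/100+3/20→7/25; 4/25+17/100→33/100; 17/100+11/50→39/100; 7/25+33/100→61/100; 39/100+61/100→1. L = 139/50 ≈ 2.7800.
Efficiency = H/L = 2.7145/2.7800 = 97.6%.

97.6%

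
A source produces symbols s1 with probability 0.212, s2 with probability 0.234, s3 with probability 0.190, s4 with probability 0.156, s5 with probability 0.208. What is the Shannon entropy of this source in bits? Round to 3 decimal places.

2.309 bits

H = −Σ pᵢ log₂ pᵢ.
−0.212·log₂(0.212) = 0.4744
−0.234·log₂(0.234) = 0.4903
−0.190·log₂(0.190) = 0.4552
−0.156·log₂(0.156) = 0.4181
−0.208·log₂(0.208) = 0.4712
Sum ≈ 2.3093 → 2.309 bits.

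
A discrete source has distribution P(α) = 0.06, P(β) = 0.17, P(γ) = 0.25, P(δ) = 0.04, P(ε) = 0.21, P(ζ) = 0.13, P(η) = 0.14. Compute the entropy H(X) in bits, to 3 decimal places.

2.616 bits

H = −Σ pᵢ log₂ pᵢ.
−0.06·log₂(0.06) = 0.2435
−0.17·log₂(0.17) = 0.4346
−0.25·log₂(0.25) = 0.5000
−0.04·log₂(0.04) = 0.1858
−0.21·log₂(0.21) = 0.4728
−0.13·log₂(0.13) = 0.3826
−0.14·log₂(0.14) = 0.3971
Sum ≈ 2.6165 → 2.616 bits.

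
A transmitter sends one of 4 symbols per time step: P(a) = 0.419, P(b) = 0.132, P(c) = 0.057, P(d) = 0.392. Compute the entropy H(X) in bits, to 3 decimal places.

1.677 bits

H = −Σ pᵢ log₂ pᵢ.
−0.419·log₂(0.419) = 0.5258
−0.132·log₂(0.132) = 0.3856
−0.057·log₂(0.057) = 0.2356
−0.392·log₂(0.392) = 0.5296
Sum ≈ 1.6767 → 1.677 bits.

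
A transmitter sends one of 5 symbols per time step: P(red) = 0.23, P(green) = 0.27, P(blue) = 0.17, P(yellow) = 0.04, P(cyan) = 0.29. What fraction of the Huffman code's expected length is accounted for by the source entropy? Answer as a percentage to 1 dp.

Entropy H = −Σ p log₂ p ≈ 2.1359 bits.
Huffman merges: 1/25+17/100→21/100; 21/100+23/100→11/25; 27/100+29/100→14/25; 11/25+14/25→1. L = 221/100 ≈ 2.2100.
Efficiency = H/L = 2.1359/2.2100 = 96.6%.

96.6%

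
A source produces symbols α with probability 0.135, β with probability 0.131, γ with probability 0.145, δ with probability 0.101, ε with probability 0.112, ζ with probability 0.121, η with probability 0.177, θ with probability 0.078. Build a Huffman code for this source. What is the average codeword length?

3 bits/symbol

Repeatedly combine the two least-probable nodes; the expected code length is the sum of the merged weights.
merge 39/500 + 101/1000 → 179/1000
merge 14/125 + 121/1000 → 233/1000
merge 131/1000 + 27/200 → 133/500
merge 29/200 + 177/1000 → 161/500
merge 179/1000 + 233/1000 → 103/250
merge 133/500 + 161/500 → 147/250
merge 103/250 + 147/250 → 1
L = 179/1000 + 233/1000 + 133/500 + 161/500 + 103/250 + 147/250 + 1 = 3 bits/symbol.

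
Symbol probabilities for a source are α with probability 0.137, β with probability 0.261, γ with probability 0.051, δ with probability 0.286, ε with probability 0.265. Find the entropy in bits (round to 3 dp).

2.142 bits

H = −Σ pᵢ log₂ pᵢ.
−0.137·log₂(0.137) = 0.3929
−0.261·log₂(0.261) = 0.5058
−0.051·log₂(0.051) = 0.2190
−0.286·log₂(0.286) = 0.5165
−0.265·log₂(0.265) = 0.5077
Sum ≈ 2.1418 → 2.142 bits.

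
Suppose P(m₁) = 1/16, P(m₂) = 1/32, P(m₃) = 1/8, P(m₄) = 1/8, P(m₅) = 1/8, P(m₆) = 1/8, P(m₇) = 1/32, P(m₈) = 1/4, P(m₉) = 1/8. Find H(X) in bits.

Each probability is a power of 1/2, so log₂(1/p) is an integer.
H = Σ p·log₂(1/p) = 1/16·4 + 1/32·5 + 1/8·3 + 1/8·3 + 1/8·3 + 1/8·3 + 1/32·5 + 1/4·2 + 1/8·3 = 2.9375 bits.

2.9375 bits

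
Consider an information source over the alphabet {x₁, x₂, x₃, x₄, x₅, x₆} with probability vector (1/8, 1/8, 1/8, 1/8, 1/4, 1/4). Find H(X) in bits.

2.5 bits

Each probability is a power of 1/2, so log₂(1/p) is an integer.
H = Σ p·log₂(1/p) = 1/8·3 + 1/8·3 + 1/8·3 + 1/8·3 + 1/4·2 + 1/4·2 = 2.5 bits.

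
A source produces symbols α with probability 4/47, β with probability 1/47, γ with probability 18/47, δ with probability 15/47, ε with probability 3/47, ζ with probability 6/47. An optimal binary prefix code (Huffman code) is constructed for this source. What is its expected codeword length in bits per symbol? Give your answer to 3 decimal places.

2.170 bits/symbol

Repeatedly combine the two least-probable nodes; the expected code length is the sum of the merged weights.
merge 1/47 + 3/47 → 4/47
merge 4/47 + 4/47 → 8/47
merge 6/47 + 8/47 → 14/47
merge 14/47 + 15/47 → 29/47
merge 18/47 + 29/47 → 1
L = 4/47 + 8/47 + 14/47 + 29/47 + 1 = 102/47 ≈ 2.170 bits/symbol.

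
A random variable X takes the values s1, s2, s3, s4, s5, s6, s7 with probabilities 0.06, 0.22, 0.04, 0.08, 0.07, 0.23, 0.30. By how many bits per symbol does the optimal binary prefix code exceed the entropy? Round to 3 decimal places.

0.021 bits

Entropy H = −Σ p log₂ p ≈ 2.4787 bits.
Huffman merges: 1/25+3/50→1/10; 7/100+2/25→3/20; 1/10+3/20→1/4; 11/50+23/100→9/20; 1/4+3/10→11/20; 9/20+11/20→1. L = 5/2 ≈ 2.5000.
L − H = 2.5000 − 2.4787 = 0.021 bits.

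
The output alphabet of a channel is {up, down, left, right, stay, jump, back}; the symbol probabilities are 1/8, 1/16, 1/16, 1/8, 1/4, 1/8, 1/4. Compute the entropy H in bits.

2.625 bits

Each probability is a power of 1/2, so log₂(1/p) is an integer.
H = Σ p·log₂(1/p) = 1/8·3 + 1/16·4 + 1/16·4 + 1/8·3 + 1/4·2 + 1/8·3 + 1/4·2 = 2.625 bits.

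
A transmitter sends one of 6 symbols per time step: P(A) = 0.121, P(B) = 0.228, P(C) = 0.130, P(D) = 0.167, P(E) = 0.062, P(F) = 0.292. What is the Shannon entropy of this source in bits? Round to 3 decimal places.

2.436 bits

H = −Σ pᵢ log₂ pᵢ.
−0.121·log₂(0.121) = 0.3687
−0.228·log₂(0.228) = 0.4863
−0.130·log₂(0.130) = 0.3826
−0.167·log₂(0.167) = 0.4312
−0.062·log₂(0.062) = 0.2487
−0.292·log₂(0.292) = 0.5186
Sum ≈ 2.4361 → 2.436 bits.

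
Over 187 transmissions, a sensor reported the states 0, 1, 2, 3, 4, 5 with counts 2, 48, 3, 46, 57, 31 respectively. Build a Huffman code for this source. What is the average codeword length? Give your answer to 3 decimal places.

2.219 bits/symbol

Probabilities are the counts divided by 187.
Repeatedly combine the two least-probable nodes; the expected code length is the sum of the merged weights.
merge 2/187 + 3/187 → 5/187
merge 5/187 + 31/187 → 36/187
merge 36/187 + 46/187 → 82/187
merge 48/187 + 57/187 → 105/187
merge 82/187 + 105/187 → 1
L = 5/187 + 36/187 + 82/187 + 105/187 + 1 = 415/187 ≈ 2.219 bits/symbol.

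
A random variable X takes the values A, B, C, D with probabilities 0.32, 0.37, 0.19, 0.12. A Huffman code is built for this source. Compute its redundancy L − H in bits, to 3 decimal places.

Entropy H = −Σ p log₂ p ≈ 1.8791 bits.
Huffman merges: 3/25+19/100→31/100; 31/100+8/25→63/100; 37/100+63/100→1. L = 97/50 ≈ 1.9400.
L − H = 1.9400 − 1.8791 = 0.061 bits.

0.061 bits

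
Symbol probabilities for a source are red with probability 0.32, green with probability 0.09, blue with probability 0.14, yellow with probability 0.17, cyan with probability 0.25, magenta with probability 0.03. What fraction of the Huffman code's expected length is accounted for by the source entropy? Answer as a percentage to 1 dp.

Entropy H = −Σ p log₂ p ≈ 2.3222 bits.
Huffman merges: 3/100+9/100→3/25; 3/25+7/50→13/50; 17/100+1/4→21/50; 13/50+8/25→29/50; 21/50+29/50→1. L = 119/50 ≈ 2.3800.
Efficiency = H/L = 2.3222/2.3800 = 97.6%.

97.6%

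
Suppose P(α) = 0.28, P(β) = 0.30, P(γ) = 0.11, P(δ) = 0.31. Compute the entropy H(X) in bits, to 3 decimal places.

1.909 bits

H = −Σ pᵢ log₂ pᵢ.
−0.28·log₂(0.28) = 0.5142
−0.30·log₂(0.30) = 0.5211
−0.11·log₂(0.11) = 0.3503
−0.31·log₂(0.31) = 0.5238
Sum ≈ 1.9094 → 1.909 bits.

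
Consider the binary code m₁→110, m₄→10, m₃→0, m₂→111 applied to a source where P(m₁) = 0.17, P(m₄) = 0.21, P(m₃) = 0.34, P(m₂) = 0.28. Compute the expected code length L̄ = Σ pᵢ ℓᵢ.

2.11 bits/symbol

L̄ = Σ pᵢ·ℓᵢ = 0.17·3 + 0.21·2 + 0.34·1 + 0.28·3 = 2.11 bits/symbol.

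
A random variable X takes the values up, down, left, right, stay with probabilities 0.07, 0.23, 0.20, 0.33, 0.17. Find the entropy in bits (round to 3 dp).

2.183 bits

H = −Σ pᵢ log₂ pᵢ.
−0.07·log₂(0.07) = 0.2686
−0.23·log₂(0.23) = 0.4877
−0.20·log₂(0.20) = 0.4644
−0.33·log₂(0.33) = 0.5278
−0.17·log₂(0.17) = 0.4346
Sum ≈ 2.1830 → 2.183 bits.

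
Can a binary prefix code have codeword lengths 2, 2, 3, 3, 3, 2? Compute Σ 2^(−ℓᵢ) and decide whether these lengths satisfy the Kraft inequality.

1.125; no

With common denominator 2^3 = 8: Σ 2^(−ℓᵢ) = 2/8 + 2/8 + 1/8 + 1/8 + 1/8 + 2/8 = 9/8 = 1.125.
Kraft's inequality requires Σ ≤ 1; here Σ = 1.125 > 1, so no such prefix code exists.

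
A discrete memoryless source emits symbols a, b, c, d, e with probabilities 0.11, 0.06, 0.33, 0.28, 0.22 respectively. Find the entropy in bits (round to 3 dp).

H = −Σ pᵢ log₂ pᵢ.
−0.11·log₂(0.11) = 0.3503
−0.06·log₂(0.06) = 0.2435
−0.33·log₂(0.33) = 0.5278
−0.28·log₂(0.28) = 0.5142
−0.22·log₂(0.22) = 0.4806
Sum ≈ 2.1164 → 2.116 bits.

2.116 bits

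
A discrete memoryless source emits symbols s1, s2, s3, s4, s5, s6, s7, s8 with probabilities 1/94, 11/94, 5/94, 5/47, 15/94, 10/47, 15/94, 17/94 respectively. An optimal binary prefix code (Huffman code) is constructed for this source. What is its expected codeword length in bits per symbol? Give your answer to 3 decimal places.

2.840 bits/symbol

Repeatedly combine the two least-probable nodes; the expected code length is the sum of the merged weights.
merge 1/94 + 5/94 → 3/47
merge 3/47 + 5/47 → 8/47
merge 11/94 + 15/94 → 13/47
merge 15/94 + 8/47 → 31/94
merge 17/94 + 10/47 → 37/94
merge 13/47 + 31/94 → 57/94
merge 37/94 + 57/94 → 1
L = 3/47 + 8/47 + 13/47 + 31/94 + 37/94 + 57/94 + 1 = 267/94 ≈ 2.840 bits/symbol.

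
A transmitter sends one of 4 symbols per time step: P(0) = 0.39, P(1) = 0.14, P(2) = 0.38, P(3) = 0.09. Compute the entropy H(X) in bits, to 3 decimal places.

H = −Σ pᵢ log₂ pᵢ.
−0.39·log₂(0.39) = 0.5298
−0.14·log₂(0.14) = 0.3971
−0.38·log₂(0.38) = 0.5305
−0.09·log₂(0.09) = 0.3127
Sum ≈ 1.7700 → 1.770 bits.

1.770 bits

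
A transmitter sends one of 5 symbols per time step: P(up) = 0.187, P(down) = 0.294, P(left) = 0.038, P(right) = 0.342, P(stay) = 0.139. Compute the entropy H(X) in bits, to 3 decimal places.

2.076 bits

H = −Σ pᵢ log₂ pᵢ.
−0.187·log₂(0.187) = 0.4523
−0.294·log₂(0.294) = 0.5192
−0.038·log₂(0.038) = 0.1793
−0.342·log₂(0.342) = 0.5294
−0.139·log₂(0.139) = 0.3957
Sum ≈ 2.0760 → 2.076 bits.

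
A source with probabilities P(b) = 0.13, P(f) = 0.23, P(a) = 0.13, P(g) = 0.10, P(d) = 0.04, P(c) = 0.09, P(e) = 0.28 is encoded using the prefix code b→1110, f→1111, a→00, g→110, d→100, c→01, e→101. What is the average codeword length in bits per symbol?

3.14 bits/symbol

L̄ = Σ pᵢ·ℓᵢ = 0.13·4 + 0.23·4 + 0.13·2 + 0.10·3 + 0.04·3 + 0.09·2 + 0.28·3 = 3.14 bits/symbol.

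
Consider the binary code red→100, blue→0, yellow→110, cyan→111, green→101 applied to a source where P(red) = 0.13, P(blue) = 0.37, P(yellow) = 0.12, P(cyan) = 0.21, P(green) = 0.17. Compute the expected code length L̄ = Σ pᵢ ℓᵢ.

2.26 bits/symbol

L̄ = Σ pᵢ·ℓᵢ = 0.13·3 + 0.37·1 + 0.12·3 + 0.21·3 + 0.17·3 = 2.26 bits/symbol.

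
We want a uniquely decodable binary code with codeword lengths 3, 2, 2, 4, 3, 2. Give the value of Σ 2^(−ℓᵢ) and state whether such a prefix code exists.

With common denominator 2^4 = 16: Σ 2^(−ℓᵢ) = 2/16 + 4/16 + 4/16 + 1/16 + 2/16 + 4/16 = 17/16 = 1.0625.
Kraft's inequality requires Σ ≤ 1; here Σ = 1.0625 > 1, so no such prefix code exists.

1.0625; no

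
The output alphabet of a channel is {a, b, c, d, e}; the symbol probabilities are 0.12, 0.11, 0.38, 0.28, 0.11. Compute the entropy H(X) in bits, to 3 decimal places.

2.112 bits

H = −Σ pᵢ log₂ pᵢ.
−0.12·log₂(0.12) = 0.3671
−0.11·log₂(0.11) = 0.3503
−0.38·log₂(0.38) = 0.5305
−0.28·log₂(0.28) = 0.5142
−0.11·log₂(0.11) = 0.3503
Sum ≈ 2.1123 → 2.112 bits.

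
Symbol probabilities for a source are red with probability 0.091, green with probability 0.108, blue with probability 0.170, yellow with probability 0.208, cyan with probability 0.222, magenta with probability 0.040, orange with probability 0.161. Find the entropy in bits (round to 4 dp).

H = −Σ pᵢ log₂ pᵢ.
−0.091·log₂(0.091) = 0.3147
−0.108·log₂(0.108) = 0.3468
−0.170·log₂(0.170) = 0.4346
−0.208·log₂(0.208) = 0.4712
−0.222·log₂(0.222) = 0.4820
−0.040·log₂(0.040) = 0.1858
−0.161·log₂(0.161) = 0.4242
Sum ≈ 2.6592 → 2.6592 bits.

2.6592 bits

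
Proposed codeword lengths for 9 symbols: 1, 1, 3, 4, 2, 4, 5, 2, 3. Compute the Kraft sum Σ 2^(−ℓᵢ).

With common denominator 2^5 = 32: Σ 2^(−ℓᵢ) = 16/32 + 16/32 + 4/32 + 2/32 + 8/32 + 2/32 + 1/32 + 8/32 + 4/32 = 61/32 = 1.90625.

1.90625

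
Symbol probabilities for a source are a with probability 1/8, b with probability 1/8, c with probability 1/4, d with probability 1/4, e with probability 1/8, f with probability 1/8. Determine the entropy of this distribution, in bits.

Each probability is a power of 1/2, so log₂(1/p) is an integer.
H = Σ p·log₂(1/p) = 1/8·3 + 1/8·3 + 1/4·2 + 1/4·2 + 1/8·3 + 1/8·3 = 2.5 bits.

2.5 bits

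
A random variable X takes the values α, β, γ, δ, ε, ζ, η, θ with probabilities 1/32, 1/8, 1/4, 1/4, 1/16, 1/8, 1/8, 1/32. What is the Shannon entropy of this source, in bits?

2.6875 bits

Each probability is a power of 1/2, so log₂(1/p) is an integer.
H = Σ p·log₂(1/p) = 1/32·5 + 1/8·3 + 1/4·2 + 1/4·2 + 1/16·4 + 1/8·3 + 1/8·3 + 1/32·5 = 2.6875 bits.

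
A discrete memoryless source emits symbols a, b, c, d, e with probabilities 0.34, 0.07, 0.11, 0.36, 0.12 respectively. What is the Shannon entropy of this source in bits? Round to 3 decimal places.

H = −Σ pᵢ log₂ pᵢ.
−0.34·log₂(0.34) = 0.5292
−0.07·log₂(0.07) = 0.2686
−0.11·log₂(0.11) = 0.3503
−0.36·log₂(0.36) = 0.5306
−0.12·log₂(0.12) = 0.3671
Sum ≈ 2.0457 → 2.046 bits.

2.046 bits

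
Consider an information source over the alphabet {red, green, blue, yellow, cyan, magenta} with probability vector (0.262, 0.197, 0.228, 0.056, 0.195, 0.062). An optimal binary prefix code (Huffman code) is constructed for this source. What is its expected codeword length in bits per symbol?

2.431 bits/symbol

Repeatedly combine the two least-probable nodes; the expected code length is the sum of the merged weights.
merge 7/125 + 31/500 → 59/500
merge 59/500 + 39/200 → 313/1000
merge 197/1000 + 57/250 → 17/40
merge 131/500 + 313/1000 → 23/40
merge 17/40 + 23/40 → 1
L = 59/500 + 313/1000 + 17/40 + 23/40 + 1 = 2431/1000 = 2.431 bits/symbol.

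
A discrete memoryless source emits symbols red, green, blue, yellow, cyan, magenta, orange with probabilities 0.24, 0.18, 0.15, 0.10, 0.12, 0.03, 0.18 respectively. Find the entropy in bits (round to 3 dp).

2.646 bits

H = −Σ pᵢ log₂ pᵢ.
−0.24·log₂(0.24) = 0.4941
−0.18·log₂(0.18) = 0.4453
−0.15·log₂(0.15) = 0.4105
−0.10·log₂(0.10) = 0.3322
−0.12·log₂(0.12) = 0.3671
−0.03·log₂(0.03) = 0.1518
−0.18·log₂(0.18) = 0.4453
Sum ≈ 2.6463 → 2.646 bits.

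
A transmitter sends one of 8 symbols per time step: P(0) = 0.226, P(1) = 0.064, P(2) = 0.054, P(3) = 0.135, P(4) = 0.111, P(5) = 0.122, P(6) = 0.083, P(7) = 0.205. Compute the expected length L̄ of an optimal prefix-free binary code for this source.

2.881 bits/symbol

Repeatedly combine the two least-probable nodes; the expected code length is the sum of the merged weights.
merge 27/500 + 8/125 → 59/500
merge 83/1000 + 111/1000 → 97/500
merge 59/500 + 61/500 → 6/25
merge 27/200 + 97/500 → 329/1000
merge 41/200 + 113/500 → 431/1000
merge 6/25 + 329/1000 → 569/1000
merge 431/1000 + 569/1000 → 1
L = 59/500 + 97/500 + 6/25 + 329/1000 + 431/1000 + 569/1000 + 1 = 2881/1000 = 2.881 bits/symbol.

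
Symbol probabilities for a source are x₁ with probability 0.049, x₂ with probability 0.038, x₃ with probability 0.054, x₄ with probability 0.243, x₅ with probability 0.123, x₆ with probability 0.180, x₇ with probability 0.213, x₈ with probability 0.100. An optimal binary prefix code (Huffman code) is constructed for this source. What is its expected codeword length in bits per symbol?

Repeatedly combine the two least-probable nodes; the expected code length is the sum of the merged weights.
merge 19/500 + 49/1000 → 87/1000
merge 27/500 + 87/1000 → 141/1000
merge 1/10 + 123/1000 → 223/1000
merge 141/1000 + 9/50 → 321/1000
merge 213/1000 + 223/1000 → 109/250
merge 243/1000 + 321/1000 → 141/250
merge 109/250 + 141/250 → 1
L = 87/1000 + 141/1000 + 223/1000 + 321/1000 + 109/250 + 141/250 + 1 = 693/250 = 2.772 bits/symbol.

2.772 bits/symbol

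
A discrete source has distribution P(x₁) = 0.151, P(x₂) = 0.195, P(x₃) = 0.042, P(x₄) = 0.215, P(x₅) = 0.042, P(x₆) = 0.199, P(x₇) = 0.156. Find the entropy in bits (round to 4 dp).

2.6143 bits

H = −Σ pᵢ log₂ pᵢ.
−0.151·log₂(0.151) = 0.4118
−0.195·log₂(0.195) = 0.4599
−0.042·log₂(0.042) = 0.1921
−0.215·log₂(0.215) = 0.4768
−0.042·log₂(0.042) = 0.1921
−0.199·log₂(0.199) = 0.4635
−0.156·log₂(0.156) = 0.4181
Sum ≈ 2.6143 → 2.6143 bits.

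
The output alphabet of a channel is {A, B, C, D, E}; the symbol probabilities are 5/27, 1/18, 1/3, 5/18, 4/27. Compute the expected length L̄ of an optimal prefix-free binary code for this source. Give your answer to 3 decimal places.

Repeatedly combine the two least-probable nodes; the expected code length is the sum of the merged weights.
merge 1/18 + 4/27 → 11/54
merge 5/27 + 11/54 → 7/18
merge 5/18 + 1/3 → 11/18
merge 7/18 + 11/18 → 1
L = 11/54 + 7/18 + 11/18 + 1 = 119/54 ≈ 2.204 bits/symbol.

2.204 bits/symbol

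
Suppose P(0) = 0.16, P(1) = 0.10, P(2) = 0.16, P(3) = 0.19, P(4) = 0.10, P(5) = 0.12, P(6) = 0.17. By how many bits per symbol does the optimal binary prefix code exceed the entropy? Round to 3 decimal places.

0.043 bits

Entropy H = −Σ p log₂ p ≈ 2.7673 bits.
Huffman merges: 1/10+1/10→1/5; 3/25+4/25→7/25; 4/25+17/100→33/100; 19/100+1/5→39/100; 7/25+33/100→61/100; 39/100+61/100→1. L = 281/100 ≈ 2.8100.
L − H = 2.8100 − 2.7673 = 0.043 bits.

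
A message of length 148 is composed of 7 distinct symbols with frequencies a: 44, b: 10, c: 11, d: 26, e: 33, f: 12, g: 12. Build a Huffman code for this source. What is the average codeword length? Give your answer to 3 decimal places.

Probabilities are the counts divided by 148.
Repeatedly combine the two least-probable nodes; the expected code length is the sum of the merged weights.
merge 5/74 + 11/148 → 21/148
merge 3/37 + 3/37 → 6/37
merge 21/148 + 6/37 → 45/148
merge 13/74 + 33/148 → 59/148
merge 11/37 + 45/148 → 89/148
merge 59/148 + 89/148 → 1
L = 21/148 + 6/37 + 45/148 + 59/148 + 89/148 + 1 = 193/74 ≈ 2.608 bits/symbol.

2.608 bits/symbol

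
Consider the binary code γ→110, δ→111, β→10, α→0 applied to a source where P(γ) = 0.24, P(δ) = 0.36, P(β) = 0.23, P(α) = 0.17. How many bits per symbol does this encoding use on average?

2.43 bits/symbol

L̄ = Σ pᵢ·ℓᵢ = 0.24·3 + 0.36·3 + 0.23·2 + 0.17·1 = 2.43 bits/symbol.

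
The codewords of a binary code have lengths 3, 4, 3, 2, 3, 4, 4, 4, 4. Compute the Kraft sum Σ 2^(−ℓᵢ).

0.9375

With common denominator 2^4 = 16: Σ 2^(−ℓᵢ) = 2/16 + 1/16 + 2/16 + 4/16 + 2/16 + 1/16 + 1/16 + 1/16 + 1/16 = 15/16 = 0.9375.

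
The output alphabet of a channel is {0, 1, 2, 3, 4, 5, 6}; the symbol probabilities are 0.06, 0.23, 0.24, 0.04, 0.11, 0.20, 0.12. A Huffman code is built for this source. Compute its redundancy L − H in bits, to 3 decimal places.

0.037 bits

Entropy H = −Σ p log₂ p ≈ 2.5928 bits.
Huffman merges: 1/25+3/50→1/10; 1/10+11/100→21/100; 3/25+1/5→8/25; 21/100+23/100→11/25; 6/25+8/25→14/25; 11/25+14/25→1. L = 263/100 ≈ 2.6300.
L − H = 2.6300 − 2.5928 = 0.037 bits.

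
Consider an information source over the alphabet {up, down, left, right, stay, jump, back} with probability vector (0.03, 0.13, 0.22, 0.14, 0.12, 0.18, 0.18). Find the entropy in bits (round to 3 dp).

H = −Σ pᵢ log₂ pᵢ.
−0.03·log₂(0.03) = 0.1518
−0.13·log₂(0.13) = 0.3826
−0.22·log₂(0.22) = 0.4806
−0.14·log₂(0.14) = 0.3971
−0.12·log₂(0.12) = 0.3671
−0.18·log₂(0.18) = 0.4453
−0.18·log₂(0.18) = 0.4453
Sum ≈ 2.6698 → 2.670 bits.

2.670 bits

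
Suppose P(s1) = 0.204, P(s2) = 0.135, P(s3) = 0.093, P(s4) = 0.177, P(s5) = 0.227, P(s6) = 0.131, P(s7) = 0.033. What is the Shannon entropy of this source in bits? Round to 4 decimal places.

H = −Σ pᵢ log₂ pᵢ.
−0.204·log₂(0.204) = 0.4678
−0.135·log₂(0.135) = 0.3900
−0.093·log₂(0.093) = 0.3187
−0.177·log₂(0.177) = 0.4422
−0.227·log₂(0.227) = 0.4856
−0.131·log₂(0.131) = 0.3841
−0.033·log₂(0.033) = 0.1624
Sum ≈ 2.6509 → 2.6509 bits.

2.6509 bits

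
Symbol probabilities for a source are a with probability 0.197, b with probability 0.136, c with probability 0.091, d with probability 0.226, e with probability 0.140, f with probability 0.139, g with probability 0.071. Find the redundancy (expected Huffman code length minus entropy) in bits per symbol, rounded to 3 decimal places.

Entropy H = −Σ p log₂ p ≈ 2.7165 bits.
Huffman merges: 71/1000+91/1000→81/500; 17/125+139/1000→11/40; 7/50+81/500→151/500; 197/1000+113/500→423/1000; 11/40+151/500→577/1000; 423/1000+577/1000→1. L = 2739/1000 ≈ 2.7390.
L − H = 2.7390 − 2.7165 = 0.022 bits.

0.022 bits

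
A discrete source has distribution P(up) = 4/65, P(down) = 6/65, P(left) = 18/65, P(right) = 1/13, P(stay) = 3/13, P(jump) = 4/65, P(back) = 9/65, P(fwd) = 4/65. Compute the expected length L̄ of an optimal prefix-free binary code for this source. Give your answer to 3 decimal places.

2.754 bits/symbol

Repeatedly combine the two least-probable nodes; the expected code length is the sum of the merged weights.
merge 4/65 + 4/65 → 8/65
merge 4/65 + 1/13 → 9/65
merge 6/65 + 8/65 → 14/65
merge 9/65 + 9/65 → 18/65
merge 14/65 + 3/13 → 29/65
merge 18/65 + 18/65 → 36/65
merge 29/65 + 36/65 → 1
L = 8/65 + 9/65 + 14/65 + 18/65 + 29/65 + 36/65 + 1 = 179/65 ≈ 2.754 bits/symbol.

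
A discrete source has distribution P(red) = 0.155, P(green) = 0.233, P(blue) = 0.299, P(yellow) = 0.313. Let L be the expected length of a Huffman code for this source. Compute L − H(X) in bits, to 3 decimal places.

0.048 bits

Entropy H = −Σ p log₂ p ≈ 1.9519 bits.
Huffman merges: 31/200+233/1000→97/250; 299/1000+313/1000→153/250; 97/250+153/250→1. L = 2 ≈ 2.0000.
L − H = 2.0000 − 1.9519 = 0.048 bits.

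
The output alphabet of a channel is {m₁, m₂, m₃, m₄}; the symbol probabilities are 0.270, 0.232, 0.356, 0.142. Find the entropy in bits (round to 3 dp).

H = −Σ pᵢ log₂ pᵢ.
−0.270·log₂(0.270) = 0.5100
−0.232·log₂(0.232) = 0.4890
−0.356·log₂(0.356) = 0.5305
−0.142·log₂(0.142) = 0.3999
Sum ≈ 1.9294 → 1.929 bits.

1.929 bits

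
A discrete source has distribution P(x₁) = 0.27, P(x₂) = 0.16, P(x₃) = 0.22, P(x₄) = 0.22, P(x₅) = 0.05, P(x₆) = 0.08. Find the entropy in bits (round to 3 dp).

H = −Σ pᵢ log₂ pᵢ.
−0.27·log₂(0.27) = 0.5100
−0.16·log₂(0.16) = 0.4230
−0.22·log₂(0.22) = 0.4806
−0.22·log₂(0.22) = 0.4806
−0.05·log₂(0.05) = 0.2161
−0.08·log₂(0.08) = 0.2915
Sum ≈ 2.4018 → 2.402 bits.

2.402 bits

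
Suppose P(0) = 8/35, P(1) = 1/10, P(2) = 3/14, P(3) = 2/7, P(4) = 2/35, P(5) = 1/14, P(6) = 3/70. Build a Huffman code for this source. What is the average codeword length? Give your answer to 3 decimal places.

Repeatedly combine the two least-probable nodes; the expected code length is the sum of the merged weights.
merge 3/70 + 2/35 → 1/10
merge 1/14 + 1/10 → 6/35
merge 1/10 + 6/35 → 19/70
merge 3/14 + 8/35 → 31/70
merge 19/70 + 2/7 → 39/70
merge 31/70 + 39/70 → 1
L = 1/10 + 6/35 + 19/70 + 31/70 + 39/70 + 1 = 89/35 ≈ 2.543 bits/symbol.

2.543 bits/symbol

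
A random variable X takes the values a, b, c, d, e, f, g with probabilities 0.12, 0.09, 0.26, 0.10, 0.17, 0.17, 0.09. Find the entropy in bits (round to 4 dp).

H = −Σ pᵢ log₂ pᵢ.
−0.12·log₂(0.12) = 0.3671
−0.09·log₂(0.09) = 0.3127
−0.26·log₂(0.26) = 0.5053
−0.10·log₂(0.10) = 0.3322
−0.17·log₂(0.17) = 0.4346
−0.17·log₂(0.17) = 0.4346
−0.09·log₂(0.09) = 0.3127
Sum ≈ 2.6990 → 2.6990 bits.

2.6990 bits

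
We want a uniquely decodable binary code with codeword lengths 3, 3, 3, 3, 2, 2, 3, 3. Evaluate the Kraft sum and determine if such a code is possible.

1.25; no

With common denominator 2^3 = 8: Σ 2^(−ℓᵢ) = 1/8 + 1/8 + 1/8 + 1/8 + 2/8 + 2/8 + 1/8 + 1/8 = 10/8 = 1.25.
Kraft's inequality requires Σ ≤ 1; here Σ = 1.25 > 1, so no such prefix code exists.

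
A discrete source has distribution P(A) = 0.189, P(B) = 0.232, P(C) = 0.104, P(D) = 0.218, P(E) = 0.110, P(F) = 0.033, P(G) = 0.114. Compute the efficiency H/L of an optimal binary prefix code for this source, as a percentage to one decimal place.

97.9%

Entropy H = −Σ p log₂ p ≈ 2.6318 bits.
Huffman merges: 33/1000+13/125→137/1000; 11/100+57/500→28/125; 137/1000+189/1000→163/500; 109/500+28/125→221/500; 29/125+163/500→279/500; 221/500+279/500→1. L = 2687/1000 ≈ 2.6870.
Efficiency = H/L = 2.6318/2.6870 = 97.9%.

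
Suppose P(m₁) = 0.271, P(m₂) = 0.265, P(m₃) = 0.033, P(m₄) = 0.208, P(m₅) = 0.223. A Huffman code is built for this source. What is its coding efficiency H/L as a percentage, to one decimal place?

95.3%

Entropy H = −Σ p log₂ p ≈ 2.1346 bits.
Huffman merges: 33/1000+26/125→241/1000; 223/1000+241/1000→58/125; 53/200+271/1000→67/125; 58/125+67/125→1. L = 2241/1000 ≈ 2.2410.
Efficiency = H/L = 2.1346/2.2410 = 95.3%.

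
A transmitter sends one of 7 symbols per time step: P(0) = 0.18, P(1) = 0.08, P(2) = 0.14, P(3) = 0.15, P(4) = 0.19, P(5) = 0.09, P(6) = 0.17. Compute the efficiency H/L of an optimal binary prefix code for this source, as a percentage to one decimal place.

Entropy H = −Σ p log₂ p ≈ 2.7469 bits.
Huffman merges: 2/25+9/100→17/100; 7/50+3/20→29/100; 17/100+17/100→17/50; 9/50+19/100→37/100; 29/100+17/50→63/100; 37/100+63/100→1. L = 14/5 ≈ 2.8000.
Efficiency = H/L = 2.7469/2.8000 = 98.1%.

98.1%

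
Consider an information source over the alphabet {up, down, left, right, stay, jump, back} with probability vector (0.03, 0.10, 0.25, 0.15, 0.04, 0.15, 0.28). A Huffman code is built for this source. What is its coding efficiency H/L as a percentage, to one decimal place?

Entropy H = −Σ p log₂ p ≈ 2.5050 bits.
Huffman merges: 3/100+1/25→7/100; 7/100+1/10→17/100; 3/20+3/20→3/10; 17/100+1/4→21/50; 7/25+3/10→29/50; 21/50+29/50→1. L = 127/50 ≈ 2.5400.
Efficiency = H/L = 2.5050/2.5400 = 98.6%.

98.6%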